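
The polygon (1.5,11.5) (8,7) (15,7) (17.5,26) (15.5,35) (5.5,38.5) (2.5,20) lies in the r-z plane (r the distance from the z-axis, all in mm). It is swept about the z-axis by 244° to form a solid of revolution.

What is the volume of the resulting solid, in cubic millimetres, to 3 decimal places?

Volume = 15827.987 mm³

Profile (r,z), 7 vertices: (1.5,11.5) (8,7) (15,7) (17.5,26) (15.5,35) (5.5,38.5) (2.5,20)
edge 0: (1.5,11.5)→(8,7)  cross = 1.5·7 − 8·11.5 = -81.5000; (r_i+r_j)·cross = 9.5·-81.5000 = -774.2500
edge 1: (8,7)→(15,7)  cross = 8·7 − 15·7 = -49.0000; (r_i+r_j)·cross = 23·-49.0000 = -1127.0000
edge 2: (15,7)→(17.5,26)  cross = 15·26 − 17.5·7 = 267.5000; (r_i+r_j)·cross = 32.5·267.5000 = 8693.7500
edge 3: (17.5,26)→(15.5,35)  cross = 17.5·35 − 15.5·26 = 209.5000; (r_i+r_j)·cross = 33·209.5000 = 6913.5000
edge 4: (15.5,35)→(5.5,38.5)  cross = 15.5·38.5 − 5.5·35 = 404.2500; (r_i+r_j)·cross = 21·404.2500 = 8489.2500
edge 5: (5.5,38.5)→(2.5,20)  cross = 5.5·20 − 2.5·38.5 = 13.7500; (r_i+r_j)·cross = 8·13.7500 = 110.0000
edge 6: (2.5,20)→(1.5,11.5)  cross = 2.5·11.5 − 1.5·20 = -1.2500; (r_i+r_j)·cross = 4·-1.2500 = -5.0000
Σcross = 763.2500 → A = |Σcross|/2 = 381.6250 mm²
Σ(r_i+r_j)·cross = 22300.2500 → first moment M = |Σ|/6 = 3716.7083
R_c = M/A = 3716.7083/381.6250 = 9.7392 mm
θ = 244° = 4.258603 rad
V = θ·R_c·A = 4.258603·9.7392·381.6250 = 15827.987 mm³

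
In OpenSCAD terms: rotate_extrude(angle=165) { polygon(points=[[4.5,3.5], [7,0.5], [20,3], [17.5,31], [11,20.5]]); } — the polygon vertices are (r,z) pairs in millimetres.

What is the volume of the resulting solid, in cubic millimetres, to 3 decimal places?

Volume = 10076.937 mm³

Profile (r,z), 5 vertices: (4.5,3.5) (7,0.5) (20,3) (17.5,31) (11,20.5)
edge 0: (4.5,3.5)→(7,0.5)  cross = 4.5·0.5 − 7·3.5 = -22.2500; (r_i+r_j)·cross = 11.5·-22.2500 = -255.8750
edge 1: (7,0.5)→(20,3)  cross = 7·3 − 20·0.5 = 11.0000; (r_i+r_j)·cross = 27·11.0000 = 297.0000
edge 2: (20,3)→(17.5,31)  cross = 20·31 − 17.5·3 = 567.5000; (r_i+r_j)·cross = 37.5·567.5000 = 21281.2500
edge 3: (17.5,31)→(11,20.5)  cross = 17.5·20.5 − 11·31 = 17.7500; (r_i+r_j)·cross = 28.5·17.7500 = 505.8750
edge 4: (11,20.5)→(4.5,3.5)  cross = 11·3.5 − 4.5·20.5 = -53.7500; (r_i+r_j)·cross = 15.5·-53.7500 = -833.1250
Σcross = 520.2500 → A = |Σcross|/2 = 260.1250 mm²
Σ(r_i+r_j)·cross = 20995.1250 → first moment M = |Σ|/6 = 3499.1875
R_c = M/A = 3499.1875/260.1250 = 13.4519 mm
θ = 165° = 2.879793 rad
V = θ·R_c·A = 2.879793·13.4519·260.1250 = 10076.937 mm³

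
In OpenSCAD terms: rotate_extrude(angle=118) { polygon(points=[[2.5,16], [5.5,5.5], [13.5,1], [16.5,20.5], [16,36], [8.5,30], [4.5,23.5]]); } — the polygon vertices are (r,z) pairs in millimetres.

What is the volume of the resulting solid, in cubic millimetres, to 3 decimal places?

Volume = 6779.064 mm³

Profile (r,z), 7 vertices: (2.5,16) (5.5,5.5) (13.5,1) (16.5,20.5) (16,36) (8.5,30) (4.5,23.5)
edge 0: (2.5,16)→(5.5,5.5)  cross = 2.5·5.5 − 5.5·16 = -74.2500; (r_i+r_j)·cross = 8·-74.2500 = -594.0000
edge 1: (5.5,5.5)→(13.5,1)  cross = 5.5·1 − 13.5·5.5 = -68.7500; (r_i+r_j)·cross = 19·-68.7500 = -1306.2500
edge 2: (13.5,1)→(16.5,20.5)  cross = 13.5·20.5 − 16.5·1 = 260.2500; (r_i+r_j)·cross = 30·260.2500 = 7807.5000
edge 3: (16.5,20.5)→(16,36)  cross = 16.5·36 − 16·20.5 = 266.0000; (r_i+r_j)·cross = 32.5·266.0000 = 8645.0000
edge 4: (16,36)→(8.5,30)  cross = 16·30 − 8.5·36 = 174.0000; (r_i+r_j)·cross = 24.5·174.0000 = 4263.0000
edge 5: (8.5,30)→(4.5,23.5)  cross = 8.5·23.5 − 4.5·30 = 64.7500; (r_i+r_j)·cross = 13·64.7500 = 841.7500
edge 6: (4.5,23.5)→(2.5,16)  cross = 4.5·16 − 2.5·23.5 = 13.2500; (r_i+r_j)·cross = 7·13.2500 = 92.7500
Σcross = 635.2500 → A = |Σcross|/2 = 317.6250 mm²
Σ(r_i+r_j)·cross = 19749.7500 → first moment M = |Σ|/6 = 3291.6250
R_c = M/A = 3291.6250/317.6250 = 10.3632 mm
θ = 118° = 2.059489 rad
V = θ·R_c·A = 2.059489·10.3632·317.6250 = 6779.064 mm³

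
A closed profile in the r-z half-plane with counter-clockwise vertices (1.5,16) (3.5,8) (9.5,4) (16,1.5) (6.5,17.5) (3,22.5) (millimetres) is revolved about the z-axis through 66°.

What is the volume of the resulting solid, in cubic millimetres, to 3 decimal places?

Volume = 910.159 mm³

Profile (r,z), 6 vertices: (1.5,16) (3.5,8) (9.5,4) (16,1.5) (6.5,17.5) (3,22.5)
edge 0: (1.5,16)→(3.5,8)  cross = 1.5·8 − 3.5·16 = -44.0000; (r_i+r_j)·cross = 5·-44.0000 = -220.0000
edge 1: (3.5,8)→(9.5,4)  cross = 3.5·4 − 9.5·8 = -62.0000; (r_i+r_j)·cross = 13·-62.0000 = -806.0000
edge 2: (9.5,4)→(16,1.5)  cross = 9.5·1.5 − 16·4 = -49.7500; (r_i+r_j)·cross = 25.5·-49.7500 = -1268.6250
edge 3: (16,1.5)→(6.5,17.5)  cross = 16·17.5 − 6.5·1.5 = 270.2500; (r_i+r_j)·cross = 22.5·270.2500 = 6080.6250
edge 4: (6.5,17.5)→(3,22.5)  cross = 6.5·22.5 − 3·17.5 = 93.7500; (r_i+r_j)·cross = 9.5·93.7500 = 890.6250
edge 5: (3,22.5)→(1.5,16)  cross = 3·16 − 1.5·22.5 = 14.2500; (r_i+r_j)·cross = 4.5·14.2500 = 64.1250
Σcross = 222.5000 → A = |Σcross|/2 = 111.2500 mm²
Σ(r_i+r_j)·cross = 4740.7500 → first moment M = |Σ|/6 = 790.1250
R_c = M/A = 790.1250/111.2500 = 7.1022 mm
θ = 66° = 1.151917 rad
V = θ·R_c·A = 1.151917·7.1022·111.2500 = 910.159 mm³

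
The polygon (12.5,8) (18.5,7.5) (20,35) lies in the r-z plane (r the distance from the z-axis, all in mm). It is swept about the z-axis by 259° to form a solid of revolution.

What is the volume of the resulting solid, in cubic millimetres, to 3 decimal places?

Profile (r,z), 3 vertices: (12.5,8) (18.5,7.5) (20,35)
edge 0: (12.5,8)→(18.5,7.5)  cross = 12.5·7.5 − 18.5·8 = -54.2500; (r_i+r_j)·cross = 31·-54.2500 = -1681.7500
edge 1: (18.5,7.5)→(20,35)  cross = 18.5·35 − 20·7.5 = 497.5000; (r_i+r_j)·cross = 38.5·497.5000 = 19153.7500
edge 2: (20,35)→(12.5,8)  cross = 20·8 − 12.5·35 = -277.5000; (r_i+r_j)·cross = 32.5·-277.5000 = -9018.7500
Σcross = 165.7500 → A = |Σcross|/2 = 82.8750 mm²
Σ(r_i+r_j)·cross = 8453.2500 → first moment M = |Σ|/6 = 1408.8750
R_c = M/A = 1408.8750/82.8750 = 17.0000 mm
θ = 259° = 4.520403 rad
V = θ·R_c·A = 4.520403·17.0000·82.8750 = 6368.682 mm³

Volume = 6368.682 mm³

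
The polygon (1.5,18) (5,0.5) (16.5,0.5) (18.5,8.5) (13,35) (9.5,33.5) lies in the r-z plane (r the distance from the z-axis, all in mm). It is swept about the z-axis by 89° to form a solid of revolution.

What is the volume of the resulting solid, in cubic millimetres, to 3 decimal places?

Volume = 6327.931 mm³

Profile (r,z), 6 vertices: (1.5,18) (5,0.5) (16.5,0.5) (18.5,8.5) (13,35) (9.5,33.5)
edge 0: (1.5,18)→(5,0.5)  cross = 1.5·0.5 − 5·18 = -89.2500; (r_i+r_j)·cross = 6.5·-89.2500 = -580.1250
edge 1: (5,0.5)→(16.5,0.5)  cross = 5·0.5 − 16.5·0.5 = -5.7500; (r_i+r_j)·cross = 21.5·-5.7500 = -123.6250
edge 2: (16.5,0.5)→(18.5,8.5)  cross = 16.5·8.5 − 18.5·0.5 = 131.0000; (r_i+r_j)·cross = 35·131.0000 = 4585.0000
edge 3: (18.5,8.5)→(13,35)  cross = 18.5·35 − 13·8.5 = 537.0000; (r_i+r_j)·cross = 31.5·537.0000 = 16915.5000
edge 4: (13,35)→(9.5,33.5)  cross = 13·33.5 − 9.5·35 = 103.0000; (r_i+r_j)·cross = 22.5·103.0000 = 2317.5000
edge 5: (9.5,33.5)→(1.5,18)  cross = 9.5·18 − 1.5·33.5 = 120.7500; (r_i+r_j)·cross = 11·120.7500 = 1328.2500
Σcross = 796.7500 → A = |Σcross|/2 = 398.3750 mm²
Σ(r_i+r_j)·cross = 24442.5000 → first moment M = |Σ|/6 = 4073.7500
R_c = M/A = 4073.7500/398.3750 = 10.2259 mm
θ = 89° = 1.553343 rad
V = θ·R_c·A = 1.553343·10.2259·398.3750 = 6327.931 mm³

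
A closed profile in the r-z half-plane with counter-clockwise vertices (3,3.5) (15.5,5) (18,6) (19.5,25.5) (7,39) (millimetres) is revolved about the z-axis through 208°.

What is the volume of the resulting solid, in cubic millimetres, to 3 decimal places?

Profile (r,z), 5 vertices: (3,3.5) (15.5,5) (18,6) (19.5,25.5) (7,39)
edge 0: (3,3.5)→(15.5,5)  cross = 3·5 − 15.5·3.5 = -39.2500; (r_i+r_j)·cross = 18.5·-39.2500 = -726.1250
edge 1: (15.5,5)→(18,6)  cross = 15.5·6 − 18·5 = 3.0000; (r_i+r_j)·cross = 33.5·3.0000 = 100.5000
edge 2: (18,6)→(19.5,25.5)  cross = 18·25.5 − 19.5·6 = 342.0000; (r_i+r_j)·cross = 37.5·342.0000 = 12825.0000
edge 3: (19.5,25.5)→(7,39)  cross = 19.5·39 − 7·25.5 = 582.0000; (r_i+r_j)·cross = 26.5·582.0000 = 15423.0000
edge 4: (7,39)→(3,3.5)  cross = 7·3.5 − 3·39 = -92.5000; (r_i+r_j)·cross = 10·-92.5000 = -925.0000
Σcross = 795.2500 → A = |Σcross|/2 = 397.6250 mm²
Σ(r_i+r_j)·cross = 26697.3750 → first moment M = |Σ|/6 = 4449.5625
R_c = M/A = 4449.5625/397.6250 = 11.1903 mm
θ = 208° = 3.630285 rad
V = θ·R_c·A = 3.630285·11.1903·397.6250 = 16153.179 mm³

Volume = 16153.179 mm³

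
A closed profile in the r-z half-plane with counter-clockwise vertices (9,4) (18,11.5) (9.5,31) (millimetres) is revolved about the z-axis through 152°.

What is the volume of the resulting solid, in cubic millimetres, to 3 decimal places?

Volume = 3861.131 mm³

Profile (r,z), 3 vertices: (9,4) (18,11.5) (9.5,31)
edge 0: (9,4)→(18,11.5)  cross = 9·11.5 − 18·4 = 31.5000; (r_i+r_j)·cross = 27·31.5000 = 850.5000
edge 1: (18,11.5)→(9.5,31)  cross = 18·31 − 9.5·11.5 = 448.7500; (r_i+r_j)·cross = 27.5·448.7500 = 12340.6250
edge 2: (9.5,31)→(9,4)  cross = 9.5·4 − 9·31 = -241.0000; (r_i+r_j)·cross = 18.5·-241.0000 = -4458.5000
Σcross = 239.2500 → A = |Σcross|/2 = 119.6250 mm²
Σ(r_i+r_j)·cross = 8732.6250 → first moment M = |Σ|/6 = 1455.4375
R_c = M/A = 1455.4375/119.6250 = 12.1667 mm
θ = 152° = 2.652900 rad
V = θ·R_c·A = 2.652900·12.1667·119.6250 = 3861.131 mm³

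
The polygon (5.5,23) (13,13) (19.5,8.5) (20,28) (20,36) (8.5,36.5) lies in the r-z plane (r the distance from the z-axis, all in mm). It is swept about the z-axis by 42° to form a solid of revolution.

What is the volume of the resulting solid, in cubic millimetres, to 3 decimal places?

Volume = 2981.786 mm³

Profile (r,z), 6 vertices: (5.5,23) (13,13) (19.5,8.5) (20,28) (20,36) (8.5,36.5)
edge 0: (5.5,23)→(13,13)  cross = 5.5·13 − 13·23 = -227.5000; (r_i+r_j)·cross = 18.5·-227.5000 = -4208.7500
edge 1: (13,13)→(19.5,8.5)  cross = 13·8.5 − 19.5·13 = -143.0000; (r_i+r_j)·cross = 32.5·-143.0000 = -4647.5000
edge 2: (19.5,8.5)→(20,28)  cross = 19.5·28 − 20·8.5 = 376.0000; (r_i+r_j)·cross = 39.5·376.0000 = 14852.0000
edge 3: (20,28)→(20,36)  cross = 20·36 − 20·28 = 160.0000; (r_i+r_j)·cross = 40·160.0000 = 6400.0000
edge 4: (20,36)→(8.5,36.5)  cross = 20·36.5 − 8.5·36 = 424.0000; (r_i+r_j)·cross = 28.5·424.0000 = 12084.0000
edge 5: (8.5,36.5)→(5.5,23)  cross = 8.5·23 − 5.5·36.5 = -5.2500; (r_i+r_j)·cross = 14·-5.2500 = -73.5000
Σcross = 584.2500 → A = |Σcross|/2 = 292.1250 mm²
Σ(r_i+r_j)·cross = 24406.2500 → first moment M = |Σ|/6 = 4067.7083
R_c = M/A = 4067.7083/292.1250 = 13.9245 mm
θ = 42° = 0.733038 rad
V = θ·R_c·A = 0.733038·13.9245·292.1250 = 2981.786 mm³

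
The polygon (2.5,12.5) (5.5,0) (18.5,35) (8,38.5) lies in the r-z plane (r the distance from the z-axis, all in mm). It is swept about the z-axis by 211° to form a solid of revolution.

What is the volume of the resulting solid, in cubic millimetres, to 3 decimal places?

Volume = 9552.780 mm³

Profile (r,z), 4 vertices: (2.5,12.5) (5.5,0) (18.5,35) (8,38.5)
edge 0: (2.5,12.5)→(5.5,0)  cross = 2.5·0 − 5.5·12.5 = -68.7500; (r_i+r_j)·cross = 8·-68.7500 = -550.0000
edge 1: (5.5,0)→(18.5,35)  cross = 5.5·35 − 18.5·0 = 192.5000; (r_i+r_j)·cross = 24·192.5000 = 4620.0000
edge 2: (18.5,35)→(8,38.5)  cross = 18.5·38.5 − 8·35 = 432.2500; (r_i+r_j)·cross = 26.5·432.2500 = 11454.6250
edge 3: (8,38.5)→(2.5,12.5)  cross = 8·12.5 − 2.5·38.5 = 3.7500; (r_i+r_j)·cross = 10.5·3.7500 = 39.3750
Σcross = 559.7500 → A = |Σcross|/2 = 279.8750 mm²
Σ(r_i+r_j)·cross = 15564.0000 → first moment M = |Σ|/6 = 2594.0000
R_c = M/A = 2594.0000/279.8750 = 9.2684 mm
θ = 211° = 3.682645 rad
V = θ·R_c·A = 3.682645·9.2684·279.8750 = 9552.780 mm³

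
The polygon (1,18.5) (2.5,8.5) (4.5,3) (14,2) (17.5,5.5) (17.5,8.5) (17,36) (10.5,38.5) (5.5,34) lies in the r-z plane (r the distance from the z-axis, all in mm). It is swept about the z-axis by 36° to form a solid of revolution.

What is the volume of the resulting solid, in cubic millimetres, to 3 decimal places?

Volume = 3070.436 mm³

Profile (r,z), 9 vertices: (1,18.5) (2.5,8.5) (4.5,3) (14,2) (17.5,5.5) (17.5,8.5) (17,36) (10.5,38.5) (5.5,34)
edge 0: (1,18.5)→(2.5,8.5)  cross = 1·8.5 − 2.5·18.5 = -37.7500; (r_i+r_j)·cross = 3.5·-37.7500 = -132.1250
edge 1: (2.5,8.5)→(4.5,3)  cross = 2.5·3 − 4.5·8.5 = -30.7500; (r_i+r_j)·cross = 7·-30.7500 = -215.2500
edge 2: (4.5,3)→(14,2)  cross = 4.5·2 − 14·3 = -33.0000; (r_i+r_j)·cross = 18.5·-33.0000 = -610.5000
edge 3: (14,2)→(17.5,5.5)  cross = 14·5.5 − 17.5·2 = 42.0000; (r_i+r_j)·cross = 31.5·42.0000 = 1323.0000
edge 4: (17.5,5.5)→(17.5,8.5)  cross = 17.5·8.5 − 17.5·5.5 = 52.5000; (r_i+r_j)·cross = 35·52.5000 = 1837.5000
edge 5: (17.5,8.5)→(17,36)  cross = 17.5·36 − 17·8.5 = 485.5000; (r_i+r_j)·cross = 34.5·485.5000 = 16749.7500
edge 6: (17,36)→(10.5,38.5)  cross = 17·38.5 − 10.5·36 = 276.5000; (r_i+r_j)·cross = 27.5·276.5000 = 7603.7500
edge 7: (10.5,38.5)→(5.5,34)  cross = 10.5·34 − 5.5·38.5 = 145.2500; (r_i+r_j)·cross = 16·145.2500 = 2324.0000
edge 8: (5.5,34)→(1,18.5)  cross = 5.5·18.5 − 1·34 = 67.7500; (r_i+r_j)·cross = 6.5·67.7500 = 440.3750
Σcross = 968.0000 → A = |Σcross|/2 = 484.0000 mm²
Σ(r_i+r_j)·cross = 29320.5000 → first moment M = |Σ|/6 = 4886.7500
R_c = M/A = 4886.7500/484.0000 = 10.0966 mm
θ = 36° = 0.628319 rad
V = θ·R_c·A = 0.628319·10.0966·484.0000 = 3070.436 mm³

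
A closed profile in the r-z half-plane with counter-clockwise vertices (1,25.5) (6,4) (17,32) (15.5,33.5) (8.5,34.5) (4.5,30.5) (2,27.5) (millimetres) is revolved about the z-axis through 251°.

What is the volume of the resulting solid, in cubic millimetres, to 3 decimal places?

Profile (r,z), 7 vertices: (1,25.5) (6,4) (17,32) (15.5,33.5) (8.5,34.5) (4.5,30.5) (2,27.5)
edge 0: (1,25.5)→(6,4)  cross = 1·4 − 6·25.5 = -149.0000; (r_i+r_j)·cross = 7·-149.0000 = -1043.0000
edge 1: (6,4)→(17,32)  cross = 6·32 − 17·4 = 124.0000; (r_i+r_j)·cross = 23·124.0000 = 2852.0000
edge 2: (17,32)→(15.5,33.5)  cross = 17·33.5 − 15.5·32 = 73.5000; (r_i+r_j)·cross = 32.5·73.5000 = 2388.7500
edge 3: (15.5,33.5)→(8.5,34.5)  cross = 15.5·34.5 − 8.5·33.5 = 250.0000; (r_i+r_j)·cross = 24·250.0000 = 6000.0000
edge 4: (8.5,34.5)→(4.5,30.5)  cross = 8.5·30.5 − 4.5·34.5 = 104.0000; (r_i+r_j)·cross = 13·104.0000 = 1352.0000
edge 5: (4.5,30.5)→(2,27.5)  cross = 4.5·27.5 − 2·30.5 = 62.7500; (r_i+r_j)·cross = 6.5·62.7500 = 407.8750
edge 6: (2,27.5)→(1,25.5)  cross = 2·25.5 − 1·27.5 = 23.5000; (r_i+r_j)·cross = 3·23.5000 = 70.5000
Σcross = 488.7500 → A = |Σcross|/2 = 244.3750 mm²
Σ(r_i+r_j)·cross = 12028.1250 → first moment M = |Σ|/6 = 2004.6875
R_c = M/A = 2004.6875/244.3750 = 8.2033 mm
θ = 251° = 4.380776 rad
V = θ·R_c·A = 4.380776·8.2033·244.3750 = 8782.088 mm³

Volume = 8782.088 mm³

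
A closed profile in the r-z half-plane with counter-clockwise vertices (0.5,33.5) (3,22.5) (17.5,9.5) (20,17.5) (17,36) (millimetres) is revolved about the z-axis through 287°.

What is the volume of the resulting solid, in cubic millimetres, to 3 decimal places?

Volume = 18235.715 mm³

Profile (r,z), 5 vertices: (0.5,33.5) (3,22.5) (17.5,9.5) (20,17.5) (17,36)
edge 0: (0.5,33.5)→(3,22.5)  cross = 0.5·22.5 − 3·33.5 = -89.2500; (r_i+r_j)·cross = 3.5·-89.2500 = -312.3750
edge 1: (3,22.5)→(17.5,9.5)  cross = 3·9.5 − 17.5·22.5 = -365.2500; (r_i+r_j)·cross = 20.5·-365.2500 = -7487.6250
edge 2: (17.5,9.5)→(20,17.5)  cross = 17.5·17.5 − 20·9.5 = 116.2500; (r_i+r_j)·cross = 37.5·116.2500 = 4359.3750
edge 3: (20,17.5)→(17,36)  cross = 20·36 − 17·17.5 = 422.5000; (r_i+r_j)·cross = 37·422.5000 = 15632.5000
edge 4: (17,36)→(0.5,33.5)  cross = 17·33.5 − 0.5·36 = 551.5000; (r_i+r_j)·cross = 17.5·551.5000 = 9651.2500
Σcross = 635.7500 → A = |Σcross|/2 = 317.8750 mm²
Σ(r_i+r_j)·cross = 21843.1250 → first moment M = |Σ|/6 = 3640.5208
R_c = M/A = 3640.5208/317.8750 = 11.4527 mm
θ = 287° = 5.009095 rad
V = θ·R_c·A = 5.009095·11.4527·317.8750 = 18235.715 mm³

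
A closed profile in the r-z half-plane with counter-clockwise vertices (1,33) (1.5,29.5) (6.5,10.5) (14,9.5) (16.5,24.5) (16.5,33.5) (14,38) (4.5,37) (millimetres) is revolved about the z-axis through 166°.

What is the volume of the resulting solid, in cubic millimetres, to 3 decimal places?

Volume = 9284.347 mm³

Profile (r,z), 8 vertices: (1,33) (1.5,29.5) (6.5,10.5) (14,9.5) (16.5,24.5) (16.5,33.5) (14,38) (4.5,37)
edge 0: (1,33)→(1.5,29.5)  cross = 1·29.5 − 1.5·33 = -20.0000; (r_i+r_j)·cross = 2.5·-20.0000 = -50.0000
edge 1: (1.5,29.5)→(6.5,10.5)  cross = 1.5·10.5 − 6.5·29.5 = -176.0000; (r_i+r_j)·cross = 8·-176.0000 = -1408.0000
edge 2: (6.5,10.5)→(14,9.5)  cross = 6.5·9.5 − 14·10.5 = -85.2500; (r_i+r_j)·cross = 20.5·-85.2500 = -1747.6250
edge 3: (14,9.5)→(16.5,24.5)  cross = 14·24.5 − 16.5·9.5 = 186.2500; (r_i+r_j)·cross = 30.5·186.2500 = 5680.6250
edge 4: (16.5,24.5)→(16.5,33.5)  cross = 16.5·33.5 − 16.5·24.5 = 148.5000; (r_i+r_j)·cross = 33·148.5000 = 4900.5000
edge 5: (16.5,33.5)→(14,38)  cross = 16.5·38 − 14·33.5 = 158.0000; (r_i+r_j)·cross = 30.5·158.0000 = 4819.0000
edge 6: (14,38)→(4.5,37)  cross = 14·37 − 4.5·38 = 347.0000; (r_i+r_j)·cross = 18.5·347.0000 = 6419.5000
edge 7: (4.5,37)→(1,33)  cross = 4.5·33 − 1·37 = 111.5000; (r_i+r_j)·cross = 5.5·111.5000 = 613.2500
Σcross = 670.0000 → A = |Σcross|/2 = 335.0000 mm²
Σ(r_i+r_j)·cross = 19227.2500 → first moment M = |Σ|/6 = 3204.5417
R_c = M/A = 3204.5417/335.0000 = 9.5658 mm
θ = 166° = 2.897247 rad
V = θ·R_c·A = 2.897247·9.5658·335.0000 = 9284.347 mm³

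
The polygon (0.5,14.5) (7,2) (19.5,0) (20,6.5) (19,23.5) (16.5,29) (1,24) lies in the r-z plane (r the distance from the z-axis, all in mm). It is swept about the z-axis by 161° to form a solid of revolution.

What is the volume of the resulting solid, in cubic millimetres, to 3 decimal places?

Volume = 13560.261 mm³

Profile (r,z), 7 vertices: (0.5,14.5) (7,2) (19.5,0) (20,6.5) (19,23.5) (16.5,29) (1,24)
edge 0: (0.5,14.5)→(7,2)  cross = 0.5·2 − 7·14.5 = -100.5000; (r_i+r_j)·cross = 7.5·-100.5000 = -753.7500
edge 1: (7,2)→(19.5,0)  cross = 7·0 − 19.5·2 = -39.0000; (r_i+r_j)·cross = 26.5·-39.0000 = -1033.5000
edge 2: (19.5,0)→(20,6.5)  cross = 19.5·6.5 − 20·0 = 126.7500; (r_i+r_j)·cross = 39.5·126.7500 = 5006.6250
edge 3: (20,6.5)→(19,23.5)  cross = 20·23.5 − 19·6.5 = 346.5000; (r_i+r_j)·cross = 39·346.5000 = 13513.5000
edge 4: (19,23.5)→(16.5,29)  cross = 19·29 − 16.5·23.5 = 163.2500; (r_i+r_j)·cross = 35.5·163.2500 = 5795.3750
edge 5: (16.5,29)→(1,24)  cross = 16.5·24 − 1·29 = 367.0000; (r_i+r_j)·cross = 17.5·367.0000 = 6422.5000
edge 6: (1,24)→(0.5,14.5)  cross = 1·14.5 − 0.5·24 = 2.5000; (r_i+r_j)·cross = 1.5·2.5000 = 3.7500
Σcross = 866.5000 → A = |Σcross|/2 = 433.2500 mm²
Σ(r_i+r_j)·cross = 28954.5000 → first moment M = |Σ|/6 = 4825.7500
R_c = M/A = 4825.7500/433.2500 = 11.1385 mm
θ = 161° = 2.809980 rad
V = θ·R_c·A = 2.809980·11.1385·433.2500 = 13560.261 mm³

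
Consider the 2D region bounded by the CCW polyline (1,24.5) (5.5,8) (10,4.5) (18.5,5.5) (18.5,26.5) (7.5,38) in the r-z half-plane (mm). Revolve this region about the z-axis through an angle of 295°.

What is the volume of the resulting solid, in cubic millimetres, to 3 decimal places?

Profile (r,z), 6 vertices: (1,24.5) (5.5,8) (10,4.5) (18.5,5.5) (18.5,26.5) (7.5,38)
edge 0: (1,24.5)→(5.5,8)  cross = 1·8 − 5.5·24.5 = -126.7500; (r_i+r_j)·cross = 6.5·-126.7500 = -823.8750
edge 1: (5.5,8)→(10,4.5)  cross = 5.5·4.5 − 10·8 = -55.2500; (r_i+r_j)·cross = 15.5·-55.2500 = -856.3750
edge 2: (10,4.5)→(18.5,5.5)  cross = 10·5.5 − 18.5·4.5 = -28.2500; (r_i+r_j)·cross = 28.5·-28.2500 = -805.1250
edge 3: (18.5,5.5)→(18.5,26.5)  cross = 18.5·26.5 − 18.5·5.5 = 388.5000; (r_i+r_j)·cross = 37·388.5000 = 14374.5000
edge 4: (18.5,26.5)→(7.5,38)  cross = 18.5·38 − 7.5·26.5 = 504.2500; (r_i+r_j)·cross = 26·504.2500 = 13110.5000
edge 5: (7.5,38)→(1,24.5)  cross = 7.5·24.5 − 1·38 = 145.7500; (r_i+r_j)·cross = 8.5·145.7500 = 1238.8750
Σcross = 828.2500 → A = |Σcross|/2 = 414.1250 mm²
Σ(r_i+r_j)·cross = 26238.5000 → first moment M = |Σ|/6 = 4373.0833
R_c = M/A = 4373.0833/414.1250 = 10.5598 mm
θ = 295° = 5.148721 rad
V = θ·R_c·A = 5.148721·10.5598·414.1250 = 22515.787 mm³

Volume = 22515.787 mm³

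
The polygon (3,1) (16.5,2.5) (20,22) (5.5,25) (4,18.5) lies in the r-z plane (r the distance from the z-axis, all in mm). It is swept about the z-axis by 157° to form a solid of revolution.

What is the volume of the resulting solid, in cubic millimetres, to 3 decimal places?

Volume = 9394.034 mm³

Profile (r,z), 5 vertices: (3,1) (16.5,2.5) (20,22) (5.5,25) (4,18.5)
edge 0: (3,1)→(16.5,2.5)  cross = 3·2.5 − 16.5·1 = -9.0000; (r_i+r_j)·cross = 19.5·-9.0000 = -175.5000
edge 1: (16.5,2.5)→(20,22)  cross = 16.5·22 − 20·2.5 = 313.0000; (r_i+r_j)·cross = 36.5·313.0000 = 11424.5000
edge 2: (20,22)→(5.5,25)  cross = 20·25 − 5.5·22 = 379.0000; (r_i+r_j)·cross = 25.5·379.0000 = 9664.5000
edge 3: (5.5,25)→(4,18.5)  cross = 5.5·18.5 − 4·25 = 1.7500; (r_i+r_j)·cross = 9.5·1.7500 = 16.6250
edge 4: (4,18.5)→(3,1)  cross = 4·1 − 3·18.5 = -51.5000; (r_i+r_j)·cross = 7·-51.5000 = -360.5000
Σcross = 633.2500 → A = |Σcross|/2 = 316.6250 mm²
Σ(r_i+r_j)·cross = 20569.6250 → first moment M = |Σ|/6 = 3428.2708
R_c = M/A = 3428.2708/316.6250 = 10.8275 mm
θ = 157° = 2.740167 rad
V = θ·R_c·A = 2.740167·10.8275·316.6250 = 9394.034 mm³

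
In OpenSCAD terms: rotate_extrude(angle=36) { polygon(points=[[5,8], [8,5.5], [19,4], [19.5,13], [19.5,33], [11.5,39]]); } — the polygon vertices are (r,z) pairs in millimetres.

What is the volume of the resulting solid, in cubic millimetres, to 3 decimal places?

Profile (r,z), 6 vertices: (5,8) (8,5.5) (19,4) (19.5,13) (19.5,33) (11.5,39)
edge 0: (5,8)→(8,5.5)  cross = 5·5.5 − 8·8 = -36.5000; (r_i+r_j)·cross = 13·-36.5000 = -474.5000
edge 1: (8,5.5)→(19,4)  cross = 8·4 − 19·5.5 = -72.5000; (r_i+r_j)·cross = 27·-72.5000 = -1957.5000
edge 2: (19,4)→(19.5,13)  cross = 19·13 − 19.5·4 = 169.0000; (r_i+r_j)·cross = 38.5·169.0000 = 6506.5000
edge 3: (19.5,13)→(19.5,33)  cross = 19.5·33 − 19.5·13 = 390.0000; (r_i+r_j)·cross = 39·390.0000 = 15210.0000
edge 4: (19.5,33)→(11.5,39)  cross = 19.5·39 − 11.5·33 = 381.0000; (r_i+r_j)·cross = 31·381.0000 = 11811.0000
edge 5: (11.5,39)→(5,8)  cross = 11.5·8 − 5·39 = -103.0000; (r_i+r_j)·cross = 16.5·-103.0000 = -1699.5000
Σcross = 728.0000 → A = |Σcross|/2 = 364.0000 mm²
Σ(r_i+r_j)·cross = 29396.0000 → first moment M = |Σ|/6 = 4899.3333
R_c = M/A = 4899.3333/364.0000 = 13.4597 mm
θ = 36° = 0.628319 rad
V = θ·R_c·A = 0.628319·13.4597·364.0000 = 3078.342 mm³

Volume = 3078.342 mm³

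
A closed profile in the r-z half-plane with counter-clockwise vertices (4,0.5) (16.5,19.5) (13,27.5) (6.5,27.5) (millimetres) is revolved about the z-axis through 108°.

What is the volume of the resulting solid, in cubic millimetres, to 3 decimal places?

Profile (r,z), 4 vertices: (4,0.5) (16.5,19.5) (13,27.5) (6.5,27.5)
edge 0: (4,0.5)→(16.5,19.5)  cross = 4·19.5 − 16.5·0.5 = 69.7500; (r_i+r_j)·cross = 20.5·69.7500 = 1429.8750
edge 1: (16.5,19.5)→(13,27.5)  cross = 16.5·27.5 − 13·19.5 = 200.2500; (r_i+r_j)·cross = 29.5·200.2500 = 5907.3750
edge 2: (13,27.5)→(6.5,27.5)  cross = 13·27.5 − 6.5·27.5 = 178.7500; (r_i+r_j)·cross = 19.5·178.7500 = 3485.6250
edge 3: (6.5,27.5)→(4,0.5)  cross = 6.5·0.5 − 4·27.5 = -106.7500; (r_i+r_j)·cross = 10.5·-106.7500 = -1120.8750
Σcross = 342.0000 → A = |Σcross|/2 = 171.0000 mm²
Σ(r_i+r_j)·cross = 9702.0000 → first moment M = |Σ|/6 = 1617.0000
R_c = M/A = 1617.0000/171.0000 = 9.4561 mm
θ = 108° = 1.884956 rad
V = θ·R_c·A = 1.884956·9.4561·171.0000 = 3047.973 mm³

Volume = 3047.973 mm³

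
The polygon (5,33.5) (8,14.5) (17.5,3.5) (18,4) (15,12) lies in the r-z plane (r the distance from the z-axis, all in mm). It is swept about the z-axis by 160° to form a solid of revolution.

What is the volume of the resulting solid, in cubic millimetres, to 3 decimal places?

Volume = 2768.499 mm³

Profile (r,z), 5 vertices: (5,33.5) (8,14.5) (17.5,3.5) (18,4) (15,12)
edge 0: (5,33.5)→(8,14.5)  cross = 5·14.5 − 8·33.5 = -195.5000; (r_i+r_j)·cross = 13·-195.5000 = -2541.5000
edge 1: (8,14.5)→(17.5,3.5)  cross = 8·3.5 − 17.5·14.5 = -225.7500; (r_i+r_j)·cross = 25.5·-225.7500 = -5756.6250
edge 2: (17.5,3.5)→(18,4)  cross = 17.5·4 − 18·3.5 = 7.0000; (r_i+r_j)·cross = 35.5·7.0000 = 248.5000
edge 3: (18,4)→(15,12)  cross = 18·12 − 15·4 = 156.0000; (r_i+r_j)·cross = 33·156.0000 = 5148.0000
edge 4: (15,12)→(5,33.5)  cross = 15·33.5 − 5·12 = 442.5000; (r_i+r_j)·cross = 20·442.5000 = 8850.0000
Σcross = 184.2500 → A = |Σcross|/2 = 92.1250 mm²
Σ(r_i+r_j)·cross = 5948.3750 → first moment M = |Σ|/6 = 991.3958
R_c = M/A = 991.3958/92.1250 = 10.7614 mm
θ = 160° = 2.792527 rad
V = θ·R_c·A = 2.792527·10.7614·92.1250 = 2768.499 mm³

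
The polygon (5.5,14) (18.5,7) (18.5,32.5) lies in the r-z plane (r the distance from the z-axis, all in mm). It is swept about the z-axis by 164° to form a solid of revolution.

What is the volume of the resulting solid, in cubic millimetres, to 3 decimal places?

Volume = 6721.132 mm³

Profile (r,z), 3 vertices: (5.5,14) (18.5,7) (18.5,32.5)
edge 0: (5.5,14)→(18.5,7)  cross = 5.5·7 − 18.5·14 = -220.5000; (r_i+r_j)·cross = 24·-220.5000 = -5292.0000
edge 1: (18.5,7)→(18.5,32.5)  cross = 18.5·32.5 − 18.5·7 = 471.7500; (r_i+r_j)·cross = 37·471.7500 = 17454.7500
edge 2: (18.5,32.5)→(5.5,14)  cross = 18.5·14 − 5.5·32.5 = 80.2500; (r_i+r_j)·cross = 24·80.2500 = 1926.0000
Σcross = 331.5000 → A = |Σcross|/2 = 165.7500 mm²
Σ(r_i+r_j)·cross = 14088.7500 → first moment M = |Σ|/6 = 2348.1250
R_c = M/A = 2348.1250/165.7500 = 14.1667 mm
θ = 164° = 2.862340 rad
V = θ·R_c·A = 2.862340·14.1667·165.7500 = 6721.132 mm³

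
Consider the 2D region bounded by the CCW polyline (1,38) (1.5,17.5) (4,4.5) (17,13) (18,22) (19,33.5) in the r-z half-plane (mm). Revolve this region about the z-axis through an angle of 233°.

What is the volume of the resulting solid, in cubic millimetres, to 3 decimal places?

Profile (r,z), 6 vertices: (1,38) (1.5,17.5) (4,4.5) (17,13) (18,22) (19,33.5)
edge 0: (1,38)→(1.5,17.5)  cross = 1·17.5 − 1.5·38 = -39.5000; (r_i+r_j)·cross = 2.5·-39.5000 = -98.7500
edge 1: (1.5,17.5)→(4,4.5)  cross = 1.5·4.5 − 4·17.5 = -63.2500; (r_i+r_j)·cross = 5.5·-63.2500 = -347.8750
edge 2: (4,4.5)→(17,13)  cross = 4·13 − 17·4.5 = -24.5000; (r_i+r_j)·cross = 21·-24.5000 = -514.5000
edge 3: (17,13)→(18,22)  cross = 17·22 − 18·13 = 140.0000; (r_i+r_j)·cross = 35·140.0000 = 4900.0000
edge 4: (18,22)→(19,33.5)  cross = 18·33.5 − 19·22 = 185.0000; (r_i+r_j)·cross = 37·185.0000 = 6845.0000
edge 5: (19,33.5)→(1,38)  cross = 19·38 − 1·33.5 = 688.5000; (r_i+r_j)·cross = 20·688.5000 = 13770.0000
Σcross = 886.2500 → A = |Σcross|/2 = 443.1250 mm²
Σ(r_i+r_j)·cross = 24553.8750 → first moment M = |Σ|/6 = 4092.3125
R_c = M/A = 4092.3125/443.1250 = 9.2351 mm
θ = 233° = 4.066617 rad
V = θ·R_c·A = 4.066617·9.2351·443.1250 = 16641.868 mm³

Volume = 16641.868 mm³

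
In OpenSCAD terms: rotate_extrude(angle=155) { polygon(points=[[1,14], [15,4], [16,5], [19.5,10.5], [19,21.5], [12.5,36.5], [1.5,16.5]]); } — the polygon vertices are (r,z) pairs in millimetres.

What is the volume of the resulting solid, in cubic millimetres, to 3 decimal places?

Profile (r,z), 7 vertices: (1,14) (15,4) (16,5) (19.5,10.5) (19,21.5) (12.5,36.5) (1.5,16.5)
edge 0: (1,14)→(15,4)  cross = 1·4 − 15·14 = -206.0000; (r_i+r_j)·cross = 16·-206.0000 = -3296.0000
edge 1: (15,4)→(16,5)  cross = 15·5 − 16·4 = 11.0000; (r_i+r_j)·cross = 31·11.0000 = 341.0000
edge 2: (16,5)→(19.5,10.5)  cross = 16·10.5 − 19.5·5 = 70.5000; (r_i+r_j)·cross = 35.5·70.5000 = 2502.7500
edge 3: (19.5,10.5)→(19,21.5)  cross = 19.5·21.5 − 19·10.5 = 219.7500; (r_i+r_j)·cross = 38.5·219.7500 = 8460.3750
edge 4: (19,21.5)→(12.5,36.5)  cross = 19·36.5 − 12.5·21.5 = 424.7500; (r_i+r_j)·cross = 31.5·424.7500 = 13379.6250
edge 5: (12.5,36.5)→(1.5,16.5)  cross = 12.5·16.5 − 1.5·36.5 = 151.5000; (r_i+r_j)·cross = 14·151.5000 = 2121.0000
edge 6: (1.5,16.5)→(1,14)  cross = 1.5·14 − 1·16.5 = 4.5000; (r_i+r_j)·cross = 2.5·4.5000 = 11.2500
Σcross = 676.0000 → A = |Σcross|/2 = 338.0000 mm²
Σ(r_i+r_j)·cross = 23520.0000 → first moment M = |Σ|/6 = 3920.0000
R_c = M/A = 3920.0000/338.0000 = 11.5976 mm
θ = 155° = 2.705260 rad
V = θ·R_c·A = 2.705260·11.5976·338.0000 = 10604.621 mm³

Volume = 10604.621 mm³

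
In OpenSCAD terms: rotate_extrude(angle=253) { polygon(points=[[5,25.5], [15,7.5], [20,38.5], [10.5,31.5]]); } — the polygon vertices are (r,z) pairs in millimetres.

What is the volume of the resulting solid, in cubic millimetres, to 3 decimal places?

Profile (r,z), 4 vertices: (5,25.5) (15,7.5) (20,38.5) (10.5,31.5)
edge 0: (5,25.5)→(15,7.5)  cross = 5·7.5 − 15·25.5 = -345.0000; (r_i+r_j)·cross = 20·-345.0000 = -6900.0000
edge 1: (15,7.5)→(20,38.5)  cross = 15·38.5 − 20·7.5 = 427.5000; (r_i+r_j)·cross = 35·427.5000 = 14962.5000
edge 2: (20,38.5)→(10.5,31.5)  cross = 20·31.5 − 10.5·38.5 = 225.7500; (r_i+r_j)·cross = 30.5·225.7500 = 6885.3750
edge 3: (10.5,31.5)→(5,25.5)  cross = 10.5·25.5 − 5·31.5 = 110.2500; (r_i+r_j)·cross = 15.5·110.2500 = 1708.8750
Σcross = 418.5000 → A = |Σcross|/2 = 209.2500 mm²
Σ(r_i+r_j)·cross = 16656.7500 → first moment M = |Σ|/6 = 2776.1250
R_c = M/A = 2776.1250/209.2500 = 13.2670 mm
θ = 253° = 4.415683 rad
V = θ·R_c·A = 4.415683·13.2670·209.2500 = 12258.488 mm³

Volume = 12258.488 mm³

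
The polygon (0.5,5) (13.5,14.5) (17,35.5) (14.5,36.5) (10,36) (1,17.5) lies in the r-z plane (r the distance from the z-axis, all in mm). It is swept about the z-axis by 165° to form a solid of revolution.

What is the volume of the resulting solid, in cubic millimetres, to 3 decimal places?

Volume = 7178.545 mm³

Profile (r,z), 6 vertices: (0.5,5) (13.5,14.5) (17,35.5) (14.5,36.5) (10,36) (1,17.5)
edge 0: (0.5,5)→(13.5,14.5)  cross = 0.5·14.5 − 13.5·5 = -60.2500; (r_i+r_j)·cross = 14·-60.2500 = -843.5000
edge 1: (13.5,14.5)→(17,35.5)  cross = 13.5·35.5 − 17·14.5 = 232.7500; (r_i+r_j)·cross = 30.5·232.7500 = 7098.8750
edge 2: (17,35.5)→(14.5,36.5)  cross = 17·36.5 − 14.5·35.5 = 105.7500; (r_i+r_j)·cross = 31.5·105.7500 = 3331.1250
edge 3: (14.5,36.5)→(10,36)  cross = 14.5·36 − 10·36.5 = 157.0000; (r_i+r_j)·cross = 24.5·157.0000 = 3846.5000
edge 4: (10,36)→(1,17.5)  cross = 10·17.5 − 1·36 = 139.0000; (r_i+r_j)·cross = 11·139.0000 = 1529.0000
edge 5: (1,17.5)→(0.5,5)  cross = 1·5 − 0.5·17.5 = -3.7500; (r_i+r_j)·cross = 1.5·-3.7500 = -5.6250
Σcross = 570.5000 → A = |Σcross|/2 = 285.2500 mm²
Σ(r_i+r_j)·cross = 14956.3750 → first moment M = |Σ|/6 = 2492.7292
R_c = M/A = 2492.7292/285.2500 = 8.7388 mm
θ = 165° = 2.879793 rad
V = θ·R_c·A = 2.879793·8.7388·285.2500 = 7178.545 mm³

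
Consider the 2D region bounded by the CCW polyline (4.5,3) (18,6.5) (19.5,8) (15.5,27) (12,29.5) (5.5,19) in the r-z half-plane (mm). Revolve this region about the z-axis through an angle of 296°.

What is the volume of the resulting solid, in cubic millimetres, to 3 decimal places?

Volume = 15758.985 mm³

Profile (r,z), 6 vertices: (4.5,3) (18,6.5) (19.5,8) (15.5,27) (12,29.5) (5.5,19)
edge 0: (4.5,3)→(18,6.5)  cross = 4.5·6.5 − 18·3 = -24.7500; (r_i+r_j)·cross = 22.5·-24.7500 = -556.8750
edge 1: (18,6.5)→(19.5,8)  cross = 18·8 − 19.5·6.5 = 17.2500; (r_i+r_j)·cross = 37.5·17.2500 = 646.8750
edge 2: (19.5,8)→(15.5,27)  cross = 19.5·27 − 15.5·8 = 402.5000; (r_i+r_j)·cross = 35·402.5000 = 14087.5000
edge 3: (15.5,27)→(12,29.5)  cross = 15.5·29.5 − 12·27 = 133.2500; (r_i+r_j)·cross = 27.5·133.2500 = 3664.3750
edge 4: (12,29.5)→(5.5,19)  cross = 12·19 − 5.5·29.5 = 65.7500; (r_i+r_j)·cross = 17.5·65.7500 = 1150.6250
edge 5: (5.5,19)→(4.5,3)  cross = 5.5·3 − 4.5·19 = -69.0000; (r_i+r_j)·cross = 10·-69.0000 = -690.0000
Σcross = 525.0000 → A = |Σcross|/2 = 262.5000 mm²
Σ(r_i+r_j)·cross = 18302.5000 → first moment M = |Σ|/6 = 3050.4167
R_c = M/A = 3050.4167/262.5000 = 11.6206 mm
θ = 296° = 5.166175 rad
V = θ·R_c·A = 5.166175·11.6206·262.5000 = 15758.985 mm³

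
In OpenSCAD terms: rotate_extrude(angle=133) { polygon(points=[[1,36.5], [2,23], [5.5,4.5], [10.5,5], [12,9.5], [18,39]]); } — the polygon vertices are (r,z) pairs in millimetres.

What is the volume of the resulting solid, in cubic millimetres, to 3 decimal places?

Volume = 7814.664 mm³

Profile (r,z), 6 vertices: (1,36.5) (2,23) (5.5,4.5) (10.5,5) (12,9.5) (18,39)
edge 0: (1,36.5)→(2,23)  cross = 1·23 − 2·36.5 = -50.0000; (r_i+r_j)·cross = 3·-50.0000 = -150.0000
edge 1: (2,23)→(5.5,4.5)  cross = 2·4.5 − 5.5·23 = -117.5000; (r_i+r_j)·cross = 7.5·-117.5000 = -881.2500
edge 2: (5.5,4.5)→(10.5,5)  cross = 5.5·5 − 10.5·4.5 = -19.7500; (r_i+r_j)·cross = 16·-19.7500 = -316.0000
edge 3: (10.5,5)→(12,9.5)  cross = 10.5·9.5 − 12·5 = 39.7500; (r_i+r_j)·cross = 22.5·39.7500 = 894.3750
edge 4: (12,9.5)→(18,39)  cross = 12·39 − 18·9.5 = 297.0000; (r_i+r_j)·cross = 30·297.0000 = 8910.0000
edge 5: (18,39)→(1,36.5)  cross = 18·36.5 − 1·39 = 618.0000; (r_i+r_j)·cross = 19·618.0000 = 11742.0000
Σcross = 767.5000 → A = |Σcross|/2 = 383.7500 mm²
Σ(r_i+r_j)·cross = 20199.1250 → first moment M = |Σ|/6 = 3366.5208
R_c = M/A = 3366.5208/383.7500 = 8.7727 mm
θ = 133° = 2.321288 rad
V = θ·R_c·A = 2.321288·8.7727·383.7500 = 7814.664 mm³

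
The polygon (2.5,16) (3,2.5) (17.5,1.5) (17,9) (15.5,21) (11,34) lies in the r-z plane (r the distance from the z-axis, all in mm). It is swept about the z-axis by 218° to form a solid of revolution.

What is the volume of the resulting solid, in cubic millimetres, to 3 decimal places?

Volume = 12467.754 mm³

Profile (r,z), 6 vertices: (2.5,16) (3,2.5) (17.5,1.5) (17,9) (15.5,21) (11,34)
edge 0: (2.5,16)→(3,2.5)  cross = 2.5·2.5 − 3·16 = -41.7500; (r_i+r_j)·cross = 5.5·-41.7500 = -229.6250
edge 1: (3,2.5)→(17.5,1.5)  cross = 3·1.5 − 17.5·2.5 = -39.2500; (r_i+r_j)·cross = 20.5·-39.2500 = -804.6250
edge 2: (17.5,1.5)→(17,9)  cross = 17.5·9 − 17·1.5 = 132.0000; (r_i+r_j)·cross = 34.5·132.0000 = 4554.0000
edge 3: (17,9)→(15.5,21)  cross = 17·21 − 15.5·9 = 217.5000; (r_i+r_j)·cross = 32.5·217.5000 = 7068.7500
edge 4: (15.5,21)→(11,34)  cross = 15.5·34 − 11·21 = 296.0000; (r_i+r_j)·cross = 26.5·296.0000 = 7844.0000
edge 5: (11,34)→(2.5,16)  cross = 11·16 − 2.5·34 = 91.0000; (r_i+r_j)·cross = 13.5·91.0000 = 1228.5000
Σcross = 655.5000 → A = |Σcross|/2 = 327.7500 mm²
Σ(r_i+r_j)·cross = 19661.0000 → first moment M = |Σ|/6 = 3276.8333
R_c = M/A = 3276.8333/327.7500 = 9.9980 mm
θ = 218° = 3.804818 rad
V = θ·R_c·A = 3.804818·9.9980·327.7500 = 12467.754 mm³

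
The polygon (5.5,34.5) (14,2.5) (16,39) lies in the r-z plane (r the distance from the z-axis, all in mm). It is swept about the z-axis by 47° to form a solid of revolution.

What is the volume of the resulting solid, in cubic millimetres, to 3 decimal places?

Profile (r,z), 3 vertices: (5.5,34.5) (14,2.5) (16,39)
edge 0: (5.5,34.5)→(14,2.5)  cross = 5.5·2.5 − 14·34.5 = -469.2500; (r_i+r_j)·cross = 19.5·-469.2500 = -9150.3750
edge 1: (14,2.5)→(16,39)  cross = 14·39 − 16·2.5 = 506.0000; (r_i+r_j)·cross = 30·506.0000 = 15180.0000
edge 2: (16,39)→(5.5,34.5)  cross = 16·34.5 − 5.5·39 = 337.5000; (r_i+r_j)·cross = 21.5·337.5000 = 7256.2500
Σcross = 374.2500 → A = |Σcross|/2 = 187.1250 mm²
Σ(r_i+r_j)·cross = 13285.8750 → first moment M = |Σ|/6 = 2214.3125
R_c = M/A = 2214.3125/187.1250 = 11.8333 mm
θ = 47° = 0.820305 rad
V = θ·R_c·A = 0.820305·11.8333·187.1250 = 1816.411 mm³

Volume = 1816.411 mm³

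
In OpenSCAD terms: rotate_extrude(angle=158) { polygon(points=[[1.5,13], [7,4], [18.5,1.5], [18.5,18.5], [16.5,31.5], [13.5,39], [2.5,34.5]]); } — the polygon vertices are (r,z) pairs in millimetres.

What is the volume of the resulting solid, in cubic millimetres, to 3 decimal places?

Profile (r,z), 7 vertices: (1.5,13) (7,4) (18.5,1.5) (18.5,18.5) (16.5,31.5) (13.5,39) (2.5,34.5)
edge 0: (1.5,13)→(7,4)  cross = 1.5·4 − 7·13 = -85.0000; (r_i+r_j)·cross = 8.5·-85.0000 = -722.5000
edge 1: (7,4)→(18.5,1.5)  cross = 7·1.5 − 18.5·4 = -63.5000; (r_i+r_j)·cross = 25.5·-63.5000 = -1619.2500
edge 2: (18.5,1.5)→(18.5,18.5)  cross = 18.5·18.5 − 18.5·1.5 = 314.5000; (r_i+r_j)·cross = 37·314.5000 = 11636.5000
edge 3: (18.5,18.5)→(16.5,31.5)  cross = 18.5·31.5 − 16.5·18.5 = 277.5000; (r_i+r_j)·cross = 35·277.5000 = 9712.5000
edge 4: (16.5,31.5)→(13.5,39)  cross = 16.5·39 − 13.5·31.5 = 218.2500; (r_i+r_j)·cross = 30·218.2500 = 6547.5000
edge 5: (13.5,39)→(2.5,34.5)  cross = 13.5·34.5 − 2.5·39 = 368.2500; (r_i+r_j)·cross = 16·368.2500 = 5892.0000
edge 6: (2.5,34.5)→(1.5,13)  cross = 2.5·13 − 1.5·34.5 = -19.2500; (r_i+r_j)·cross = 4·-19.2500 = -77.0000
Σcross = 1010.7500 → A = |Σcross|/2 = 505.3750 mm²
Σ(r_i+r_j)·cross = 31369.7500 → first moment M = |Σ|/6 = 5228.2917
R_c = M/A = 5228.2917/505.3750 = 10.3454 mm
θ = 158° = 2.757620 rad
V = θ·R_c·A = 2.757620·10.3454·505.3750 = 14417.643 mm³

Volume = 14417.643 mm³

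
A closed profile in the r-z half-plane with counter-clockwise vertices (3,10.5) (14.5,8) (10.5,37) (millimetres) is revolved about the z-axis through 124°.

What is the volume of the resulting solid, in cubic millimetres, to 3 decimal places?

Profile (r,z), 3 vertices: (3,10.5) (14.5,8) (10.5,37)
edge 0: (3,10.5)→(14.5,8)  cross = 3·8 − 14.5·10.5 = -128.2500; (r_i+r_j)·cross = 17.5·-128.2500 = -2244.3750
edge 1: (14.5,8)→(10.5,37)  cross = 14.5·37 − 10.5·8 = 452.5000; (r_i+r_j)·cross = 25·452.5000 = 11312.5000
edge 2: (10.5,37)→(3,10.5)  cross = 10.5·10.5 − 3·37 = -0.7500; (r_i+r_j)·cross = 13.5·-0.7500 = -10.1250
Σcross = 323.5000 → A = |Σcross|/2 = 161.7500 mm²
Σ(r_i+r_j)·cross = 9058.0000 → first moment M = |Σ|/6 = 1509.6667
R_c = M/A = 1509.6667/161.7500 = 9.3333 mm
θ = 124° = 2.164208 rad
V = θ·R_c·A = 2.164208·9.3333·161.7500 = 3267.233 mm³

Volume = 3267.233 mm³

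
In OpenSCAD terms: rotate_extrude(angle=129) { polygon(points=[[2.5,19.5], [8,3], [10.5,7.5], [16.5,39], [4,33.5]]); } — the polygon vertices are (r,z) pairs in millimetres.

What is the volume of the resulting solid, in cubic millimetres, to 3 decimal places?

Volume = 5545.851 mm³

Profile (r,z), 5 vertices: (2.5,19.5) (8,3) (10.5,7.5) (16.5,39) (4,33.5)
edge 0: (2.5,19.5)→(8,3)  cross = 2.5·3 − 8·19.5 = -148.5000; (r_i+r_j)·cross = 10.5·-148.5000 = -1559.2500
edge 1: (8,3)→(10.5,7.5)  cross = 8·7.5 − 10.5·3 = 28.5000; (r_i+r_j)·cross = 18.5·28.5000 = 527.2500
edge 2: (10.5,7.5)→(16.5,39)  cross = 10.5·39 − 16.5·7.5 = 285.7500; (r_i+r_j)·cross = 27·285.7500 = 7715.2500
edge 3: (16.5,39)→(4,33.5)  cross = 16.5·33.5 − 4·39 = 396.7500; (r_i+r_j)·cross = 20.5·396.7500 = 8133.3750
edge 4: (4,33.5)→(2.5,19.5)  cross = 4·19.5 − 2.5·33.5 = -5.7500; (r_i+r_j)·cross = 6.5·-5.7500 = -37.3750
Σcross = 556.7500 → A = |Σcross|/2 = 278.3750 mm²
Σ(r_i+r_j)·cross = 14779.2500 → first moment M = |Σ|/6 = 2463.2083
R_c = M/A = 2463.2083/278.3750 = 8.8485 mm
θ = 129° = 2.251475 rad
V = θ·R_c·A = 2.251475·8.8485·278.3750 = 5545.851 mm³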